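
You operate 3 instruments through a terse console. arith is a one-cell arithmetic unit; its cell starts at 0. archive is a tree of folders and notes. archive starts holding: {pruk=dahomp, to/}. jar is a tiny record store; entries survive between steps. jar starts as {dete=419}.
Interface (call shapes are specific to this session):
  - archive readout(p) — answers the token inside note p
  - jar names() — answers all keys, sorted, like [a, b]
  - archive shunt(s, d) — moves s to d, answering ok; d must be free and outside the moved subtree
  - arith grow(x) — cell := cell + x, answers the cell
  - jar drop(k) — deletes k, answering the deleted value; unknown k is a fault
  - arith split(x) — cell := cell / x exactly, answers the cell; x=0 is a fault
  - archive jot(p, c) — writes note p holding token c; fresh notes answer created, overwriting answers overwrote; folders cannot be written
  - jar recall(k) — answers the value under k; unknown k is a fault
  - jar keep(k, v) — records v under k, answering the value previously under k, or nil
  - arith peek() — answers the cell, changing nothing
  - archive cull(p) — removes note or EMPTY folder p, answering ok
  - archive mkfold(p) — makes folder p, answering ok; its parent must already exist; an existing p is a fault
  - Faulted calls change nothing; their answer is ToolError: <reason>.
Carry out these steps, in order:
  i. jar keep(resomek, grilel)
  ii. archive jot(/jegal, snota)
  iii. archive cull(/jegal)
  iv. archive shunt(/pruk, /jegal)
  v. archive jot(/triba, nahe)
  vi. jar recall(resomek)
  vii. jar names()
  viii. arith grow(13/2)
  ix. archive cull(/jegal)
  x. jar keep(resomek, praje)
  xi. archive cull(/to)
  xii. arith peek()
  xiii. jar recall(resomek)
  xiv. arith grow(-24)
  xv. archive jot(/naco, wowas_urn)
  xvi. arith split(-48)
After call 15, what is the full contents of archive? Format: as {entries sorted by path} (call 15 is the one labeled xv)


Answer: {naco=wowas_urn, triba=nahe}

Derivation:
→ jar keep(k=resomek, v=grilel)
← nil
→ archive jot(p=/jegal, c=snota)
← created
→ archive cull(p=/jegal)
← ok
→ archive shunt(s=/pruk, d=/jegal)
← ok
→ archive jot(p=/triba, c=nahe)
← created
→ jar recall(k=resomek)
← grilel
→ jar names()
← [dete, resomek]
→ arith grow(x=13/2)
← 13/2
→ archive cull(p=/jegal)
← ok
→ jar keep(k=resomek, v=praje)
← grilel
→ archive cull(p=/to)
← ok
→ arith peek()
← 13/2
→ jar recall(k=resomek)
← praje
→ arith grow(x=-24)
← -35/2
→ archive jot(p=/naco, c=wowas_urn)
← created
→ arith split(x=-48)
← 35/96


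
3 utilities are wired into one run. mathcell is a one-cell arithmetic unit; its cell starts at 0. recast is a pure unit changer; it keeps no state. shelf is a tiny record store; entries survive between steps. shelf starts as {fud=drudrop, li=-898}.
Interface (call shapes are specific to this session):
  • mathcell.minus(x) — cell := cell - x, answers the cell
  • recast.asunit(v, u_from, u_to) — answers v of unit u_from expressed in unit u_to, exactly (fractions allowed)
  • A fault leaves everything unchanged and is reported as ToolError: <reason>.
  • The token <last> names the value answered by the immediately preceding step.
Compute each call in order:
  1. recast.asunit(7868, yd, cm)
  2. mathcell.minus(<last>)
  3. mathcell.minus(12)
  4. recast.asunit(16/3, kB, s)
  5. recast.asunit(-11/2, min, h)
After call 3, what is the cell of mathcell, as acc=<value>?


Answer: acc=-17986548/25

Derivation:
~$ recast.asunit v→7868 u_from→yd u_to→cm
  17986248/25
~$ mathcell.minus x→<last>
  -17986248/25
~$ mathcell.minus x→12
  -17986548/25
~$ recast.asunit v→16/3 u_from→kB u_to→s
  ToolError: incompatible units
~$ recast.asunit v→-11/2 u_from→min u_to→h
  -11/120


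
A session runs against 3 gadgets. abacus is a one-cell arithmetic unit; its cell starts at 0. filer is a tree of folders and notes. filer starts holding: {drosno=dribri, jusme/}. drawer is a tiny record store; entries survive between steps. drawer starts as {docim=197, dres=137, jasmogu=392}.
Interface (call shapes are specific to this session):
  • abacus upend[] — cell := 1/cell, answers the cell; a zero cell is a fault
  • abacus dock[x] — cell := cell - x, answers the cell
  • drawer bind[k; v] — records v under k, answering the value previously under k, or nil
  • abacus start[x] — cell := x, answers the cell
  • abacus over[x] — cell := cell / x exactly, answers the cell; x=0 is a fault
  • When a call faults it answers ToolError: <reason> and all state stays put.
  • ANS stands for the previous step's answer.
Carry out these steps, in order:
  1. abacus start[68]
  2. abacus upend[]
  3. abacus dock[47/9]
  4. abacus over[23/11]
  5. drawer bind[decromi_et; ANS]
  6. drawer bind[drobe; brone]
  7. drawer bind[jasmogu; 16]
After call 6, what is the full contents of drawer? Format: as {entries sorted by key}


Answer: {decromi_et=-35057/14076, docim=197, dres=137, drobe=brone, jasmogu=392}

Derivation:
% abacus start(x='68') -> 68
% abacus upend() -> 1/68
% abacus dock(x='47/9') -> -3187/612
% abacus over(x='23/11') -> -35057/14076
% drawer bind(k='decromi_et', v='ANS') -> nil
% drawer bind(k='drobe', v='brone') -> nil
% drawer bind(k='jasmogu', v='16') -> 392


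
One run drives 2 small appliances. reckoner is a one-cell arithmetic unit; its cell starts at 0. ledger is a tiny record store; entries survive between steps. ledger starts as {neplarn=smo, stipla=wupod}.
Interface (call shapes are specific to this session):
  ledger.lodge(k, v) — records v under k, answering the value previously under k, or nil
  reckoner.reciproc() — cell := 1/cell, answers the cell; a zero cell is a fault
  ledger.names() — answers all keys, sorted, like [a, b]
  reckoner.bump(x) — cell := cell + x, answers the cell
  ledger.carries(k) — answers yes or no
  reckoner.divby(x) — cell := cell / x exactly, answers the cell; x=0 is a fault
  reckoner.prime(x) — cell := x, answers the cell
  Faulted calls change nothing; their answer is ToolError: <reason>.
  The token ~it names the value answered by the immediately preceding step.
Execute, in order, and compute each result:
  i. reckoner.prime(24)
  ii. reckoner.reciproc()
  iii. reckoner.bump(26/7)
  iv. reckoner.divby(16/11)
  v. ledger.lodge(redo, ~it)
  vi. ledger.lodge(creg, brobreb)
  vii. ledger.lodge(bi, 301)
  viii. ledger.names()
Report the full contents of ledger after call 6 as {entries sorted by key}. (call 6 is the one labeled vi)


==> reckoner.prime(24)
<== 24
==> reckoner.reciproc()
<== 1/24
==> reckoner.bump(26/7)
<== 631/168
==> reckoner.divby(16/11)
<== 6941/2688
==> ledger.lodge(redo, ~it)
<== nil
==> ledger.lodge(creg, brobreb)
<== nil
==> ledger.lodge(bi, 301)
<== nil
==> ledger.names()
<== [bi, creg, neplarn, redo, stipla]

Answer: {creg=brobreb, neplarn=smo, redo=6941/2688, stipla=wupod}


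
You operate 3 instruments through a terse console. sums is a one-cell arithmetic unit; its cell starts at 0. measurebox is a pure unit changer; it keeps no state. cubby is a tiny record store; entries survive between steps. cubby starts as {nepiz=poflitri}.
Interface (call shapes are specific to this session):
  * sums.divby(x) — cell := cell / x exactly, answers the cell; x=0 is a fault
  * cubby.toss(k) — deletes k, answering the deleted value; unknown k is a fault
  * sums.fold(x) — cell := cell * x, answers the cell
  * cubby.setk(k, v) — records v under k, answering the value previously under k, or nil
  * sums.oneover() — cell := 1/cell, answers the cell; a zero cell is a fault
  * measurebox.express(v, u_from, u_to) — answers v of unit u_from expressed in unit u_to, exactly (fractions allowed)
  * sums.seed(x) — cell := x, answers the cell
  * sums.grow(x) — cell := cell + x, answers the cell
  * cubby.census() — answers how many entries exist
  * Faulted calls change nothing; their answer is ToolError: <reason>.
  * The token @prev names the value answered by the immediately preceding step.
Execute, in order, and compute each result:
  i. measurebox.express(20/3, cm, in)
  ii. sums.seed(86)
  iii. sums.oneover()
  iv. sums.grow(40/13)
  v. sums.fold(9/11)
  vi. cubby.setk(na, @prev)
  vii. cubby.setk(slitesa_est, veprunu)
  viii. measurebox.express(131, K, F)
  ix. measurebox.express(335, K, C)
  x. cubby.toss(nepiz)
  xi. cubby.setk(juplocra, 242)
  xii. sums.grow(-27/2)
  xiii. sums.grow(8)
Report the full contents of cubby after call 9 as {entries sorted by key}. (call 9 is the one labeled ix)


% measurebox.express(v='20/3', u_from='cm', u_to='in') ~> 1000/381
% sums.seed(x='86') ~> 86
% sums.oneover() ~> 1/86
% sums.grow(x='40/13') ~> 3453/1118
% sums.fold(x='9/11') ~> 31077/12298
% cubby.setk(k='na', v='@prev') ~> nil
% cubby.setk(k='slitesa_est', v='veprunu') ~> nil
% measurebox.express(v='131', u_from='K', u_to='F') ~> -22387/100
% measurebox.express(v='335', u_from='K', u_to='C') ~> 1237/20
% cubby.toss(k='nepiz') ~> poflitri
% cubby.setk(k='juplocra', v='242') ~> nil
% sums.grow(x='-27/2') ~> -67473/6149
% sums.grow(x='8') ~> -18281/6149

Answer: {na=31077/12298, nepiz=poflitri, slitesa_est=veprunu}


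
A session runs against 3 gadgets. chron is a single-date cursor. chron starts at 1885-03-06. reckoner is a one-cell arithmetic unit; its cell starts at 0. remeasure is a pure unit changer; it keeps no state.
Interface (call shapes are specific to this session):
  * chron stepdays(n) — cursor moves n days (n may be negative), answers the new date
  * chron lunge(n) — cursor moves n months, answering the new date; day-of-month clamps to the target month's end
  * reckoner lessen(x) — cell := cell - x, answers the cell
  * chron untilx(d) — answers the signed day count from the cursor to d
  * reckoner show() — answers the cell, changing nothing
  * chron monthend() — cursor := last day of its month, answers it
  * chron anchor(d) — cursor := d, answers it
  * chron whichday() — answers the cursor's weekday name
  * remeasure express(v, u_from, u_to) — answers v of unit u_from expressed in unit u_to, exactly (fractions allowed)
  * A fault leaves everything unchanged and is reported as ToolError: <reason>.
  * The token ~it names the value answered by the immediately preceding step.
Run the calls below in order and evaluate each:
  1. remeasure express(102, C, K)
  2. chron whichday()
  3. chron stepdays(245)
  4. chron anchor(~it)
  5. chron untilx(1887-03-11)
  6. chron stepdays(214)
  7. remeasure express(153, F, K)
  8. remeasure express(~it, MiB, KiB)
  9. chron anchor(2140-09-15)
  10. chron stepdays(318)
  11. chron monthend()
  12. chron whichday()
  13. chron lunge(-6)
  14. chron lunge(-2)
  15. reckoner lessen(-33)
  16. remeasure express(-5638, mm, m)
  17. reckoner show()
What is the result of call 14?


Answer: 2140-11-30

Derivation:
;; 1. remeasure express(102, C, K) == 7503/20
;; 2. chron whichday() == Friday
;; 3. chron stepdays(245) == 1885-11-06
;; 4. chron anchor(~it) == 1885-11-06
;; 5. chron untilx(1887-03-11) == 490
;; 6. chron stepdays(214) == 1886-06-08
;; 7. remeasure express(153, F, K) == 61267/180
;; 8. remeasure express(~it, MiB, KiB) == 15684352/45
;; 9. chron anchor(2140-09-15) == 2140-09-15
;; 10. chron stepdays(318) == 2141-07-30
;; 11. chron monthend() == 2141-07-31
;; 12. chron whichday() == Monday
;; 13. chron lunge(-6) == 2141-01-31
;; 14. chron lunge(-2) == 2140-11-30
;; 15. reckoner lessen(-33) == 33
;; 16. remeasure express(-5638, mm, m) == -2819/500
;; 17. reckoner show() == 33


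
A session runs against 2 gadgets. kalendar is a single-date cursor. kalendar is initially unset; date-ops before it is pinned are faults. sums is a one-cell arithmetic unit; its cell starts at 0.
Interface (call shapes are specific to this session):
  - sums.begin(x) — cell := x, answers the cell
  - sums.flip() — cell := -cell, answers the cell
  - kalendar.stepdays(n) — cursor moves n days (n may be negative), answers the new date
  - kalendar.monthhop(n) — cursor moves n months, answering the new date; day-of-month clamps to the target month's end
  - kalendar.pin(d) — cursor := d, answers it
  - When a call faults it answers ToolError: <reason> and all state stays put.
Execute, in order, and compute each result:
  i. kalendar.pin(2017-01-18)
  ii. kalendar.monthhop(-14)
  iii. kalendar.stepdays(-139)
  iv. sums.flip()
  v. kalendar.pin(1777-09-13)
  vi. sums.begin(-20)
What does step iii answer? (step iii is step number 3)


-- kalendar.pin(2017-01-18) -> 2017-01-18
-- kalendar.monthhop(-14) -> 2015-11-18
-- kalendar.stepdays(-139) -> 2015-07-02
-- sums.flip() -> 0
-- kalendar.pin(1777-09-13) -> 1777-09-13
-- sums.begin(-20) -> -20

Answer: 2015-07-02


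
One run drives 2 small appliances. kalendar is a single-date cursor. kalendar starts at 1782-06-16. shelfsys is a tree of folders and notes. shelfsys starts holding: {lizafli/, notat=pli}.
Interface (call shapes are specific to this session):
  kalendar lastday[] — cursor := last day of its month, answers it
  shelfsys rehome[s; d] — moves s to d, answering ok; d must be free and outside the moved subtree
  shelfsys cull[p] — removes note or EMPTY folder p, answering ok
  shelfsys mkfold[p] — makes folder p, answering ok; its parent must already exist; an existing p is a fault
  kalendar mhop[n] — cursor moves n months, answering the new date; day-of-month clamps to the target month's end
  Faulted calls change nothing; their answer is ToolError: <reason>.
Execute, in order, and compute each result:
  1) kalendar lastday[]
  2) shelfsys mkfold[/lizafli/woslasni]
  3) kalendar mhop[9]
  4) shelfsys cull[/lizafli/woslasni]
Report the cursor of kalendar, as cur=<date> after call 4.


Answer: cur=1783-03-30

Derivation:
~$ kalendar lastday
  1782-06-30
~$ shelfsys mkfold p: /lizafli/woslasni
  ok
~$ kalendar mhop n: 9
  1783-03-30
~$ shelfsys cull p: /lizafli/woslasni
  ok


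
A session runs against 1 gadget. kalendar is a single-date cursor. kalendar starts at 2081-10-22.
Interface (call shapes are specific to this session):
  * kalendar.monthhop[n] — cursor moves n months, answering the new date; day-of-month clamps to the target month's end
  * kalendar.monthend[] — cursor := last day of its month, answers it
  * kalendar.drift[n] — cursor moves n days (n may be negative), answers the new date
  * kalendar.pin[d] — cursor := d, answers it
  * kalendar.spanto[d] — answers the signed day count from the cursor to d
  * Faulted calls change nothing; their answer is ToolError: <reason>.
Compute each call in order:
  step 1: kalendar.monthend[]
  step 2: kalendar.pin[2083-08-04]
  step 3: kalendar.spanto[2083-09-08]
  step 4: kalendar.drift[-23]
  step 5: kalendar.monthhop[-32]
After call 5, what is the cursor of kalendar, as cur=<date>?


Answer: cur=2080-11-12

Derivation:
>> kalendar.monthend()
<< 2081-10-31
>> kalendar.pin(d='2083-08-04')
<< 2083-08-04
>> kalendar.spanto(d='2083-09-08')
<< 35
>> kalendar.drift(n='-23')
<< 2083-07-12
>> kalendar.monthhop(n='-32')
<< 2080-11-12


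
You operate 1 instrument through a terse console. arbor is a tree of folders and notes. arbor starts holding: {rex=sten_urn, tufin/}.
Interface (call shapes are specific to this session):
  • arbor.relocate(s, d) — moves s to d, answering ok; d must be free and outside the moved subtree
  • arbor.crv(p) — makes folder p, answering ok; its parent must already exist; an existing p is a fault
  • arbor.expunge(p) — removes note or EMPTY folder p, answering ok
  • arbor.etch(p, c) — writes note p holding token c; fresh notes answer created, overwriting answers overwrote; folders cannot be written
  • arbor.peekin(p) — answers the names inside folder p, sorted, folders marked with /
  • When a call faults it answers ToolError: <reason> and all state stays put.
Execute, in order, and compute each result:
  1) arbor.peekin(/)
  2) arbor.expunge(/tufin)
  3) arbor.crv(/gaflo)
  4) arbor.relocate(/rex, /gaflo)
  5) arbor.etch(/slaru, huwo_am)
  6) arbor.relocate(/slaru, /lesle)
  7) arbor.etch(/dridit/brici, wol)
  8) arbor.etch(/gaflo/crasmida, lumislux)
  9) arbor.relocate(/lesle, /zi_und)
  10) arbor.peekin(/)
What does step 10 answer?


% 1. peekin(p=/) => [rex, tufin/]
% 2. expunge(p=/tufin) => ok
% 3. crv(p=/gaflo) => ok
% 4. relocate(s=/rex, d=/gaflo) => ToolError: exists
% 5. etch(p=/slaru, c=huwo_am) => created
% 6. relocate(s=/slaru, d=/lesle) => ok
% 7. etch(p=/dridit/brici, c=wol) => ToolError: no parent
% 8. etch(p=/gaflo/crasmida, c=lumislux) => created
% 9. relocate(s=/lesle, d=/zi_und) => ok
% 10. peekin(p=/) => [gaflo/, rex, zi_und]

Answer: [gaflo/, rex, zi_und]


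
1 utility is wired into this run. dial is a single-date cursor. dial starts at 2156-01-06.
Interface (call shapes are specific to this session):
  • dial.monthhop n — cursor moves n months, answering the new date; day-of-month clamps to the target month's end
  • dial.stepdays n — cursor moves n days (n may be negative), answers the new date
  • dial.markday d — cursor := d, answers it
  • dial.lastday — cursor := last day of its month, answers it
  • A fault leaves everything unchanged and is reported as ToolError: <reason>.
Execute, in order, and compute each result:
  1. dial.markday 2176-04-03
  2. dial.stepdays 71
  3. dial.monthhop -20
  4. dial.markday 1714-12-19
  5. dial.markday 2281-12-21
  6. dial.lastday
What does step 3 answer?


Answer: 2174-10-13

Derivation:
! markday(d: 2176-04-03) ~> 2176-04-03
! stepdays(n: 71) ~> 2176-06-13
! monthhop(n: -20) ~> 2174-10-13
! markday(d: 1714-12-19) ~> 1714-12-19
! markday(d: 2281-12-21) ~> 2281-12-21
! lastday() ~> 2281-12-31


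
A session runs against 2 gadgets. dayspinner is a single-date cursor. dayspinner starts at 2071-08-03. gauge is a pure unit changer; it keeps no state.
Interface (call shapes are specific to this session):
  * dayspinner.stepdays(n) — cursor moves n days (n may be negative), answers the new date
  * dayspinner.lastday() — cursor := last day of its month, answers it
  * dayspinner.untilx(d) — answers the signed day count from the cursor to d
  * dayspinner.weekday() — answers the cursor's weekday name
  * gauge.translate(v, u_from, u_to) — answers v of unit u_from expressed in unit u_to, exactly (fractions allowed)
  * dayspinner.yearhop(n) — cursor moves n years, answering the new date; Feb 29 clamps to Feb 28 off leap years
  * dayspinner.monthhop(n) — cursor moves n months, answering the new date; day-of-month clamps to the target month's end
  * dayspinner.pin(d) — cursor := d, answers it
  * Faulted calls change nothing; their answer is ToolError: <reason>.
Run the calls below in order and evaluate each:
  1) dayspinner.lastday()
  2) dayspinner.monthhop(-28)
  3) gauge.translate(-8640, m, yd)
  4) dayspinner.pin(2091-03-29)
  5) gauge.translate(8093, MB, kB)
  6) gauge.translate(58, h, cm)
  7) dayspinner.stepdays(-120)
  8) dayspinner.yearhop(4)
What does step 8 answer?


Answer: 2094-11-29

Derivation:
// dayspinner.lastday() == 2071-08-31
// dayspinner.monthhop(n=-28) == 2069-04-30
// gauge.translate(v=-8640, u_from=m, u_to=yd) == -1200000/127
// dayspinner.pin(d=2091-03-29) == 2091-03-29
// gauge.translate(v=8093, u_from=MB, u_to=kB) == 8093000
// gauge.translate(v=58, u_from=h, u_to=cm) == ToolError: incompatible units
// dayspinner.stepdays(n=-120) == 2090-11-29
// dayspinner.yearhop(n=4) == 2094-11-29


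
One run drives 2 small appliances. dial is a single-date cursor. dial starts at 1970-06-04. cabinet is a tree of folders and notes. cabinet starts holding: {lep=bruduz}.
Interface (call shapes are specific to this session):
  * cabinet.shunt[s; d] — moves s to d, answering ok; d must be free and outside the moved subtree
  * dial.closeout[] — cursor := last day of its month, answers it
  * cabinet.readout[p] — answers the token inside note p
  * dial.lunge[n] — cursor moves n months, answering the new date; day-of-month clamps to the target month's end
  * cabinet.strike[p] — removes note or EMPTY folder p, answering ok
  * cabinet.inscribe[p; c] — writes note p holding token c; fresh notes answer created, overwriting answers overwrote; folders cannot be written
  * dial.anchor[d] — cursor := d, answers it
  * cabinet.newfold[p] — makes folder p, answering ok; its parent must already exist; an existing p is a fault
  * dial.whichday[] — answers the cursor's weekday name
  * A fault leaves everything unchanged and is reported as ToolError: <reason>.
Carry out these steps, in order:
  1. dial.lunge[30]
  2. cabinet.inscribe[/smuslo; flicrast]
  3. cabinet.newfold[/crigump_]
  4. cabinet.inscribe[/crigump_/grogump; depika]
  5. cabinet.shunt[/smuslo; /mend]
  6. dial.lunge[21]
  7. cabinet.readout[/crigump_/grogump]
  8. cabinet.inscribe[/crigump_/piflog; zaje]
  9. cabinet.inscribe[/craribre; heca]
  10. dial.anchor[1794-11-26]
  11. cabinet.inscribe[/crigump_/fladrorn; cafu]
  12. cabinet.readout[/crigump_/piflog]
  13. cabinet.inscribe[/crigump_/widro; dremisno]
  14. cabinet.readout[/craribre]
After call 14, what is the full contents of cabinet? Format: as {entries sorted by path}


>>> dial.lunge n: 30
:: 1972-12-04
>>> cabinet.inscribe p: /smuslo c: flicrast
:: created
>>> cabinet.newfold p: /crigump_
:: ok
>>> cabinet.inscribe p: /crigump_/grogump c: depika
:: created
>>> cabinet.shunt s: /smuslo d: /mend
:: ok
>>> dial.lunge n: 21
:: 1974-09-04
>>> cabinet.readout p: /crigump_/grogump
:: depika
>>> cabinet.inscribe p: /crigump_/piflog c: zaje
:: created
>>> cabinet.inscribe p: /craribre c: heca
:: created
>>> dial.anchor d: 1794-11-26
:: 1794-11-26
>>> cabinet.inscribe p: /crigump_/fladrorn c: cafu
:: created
>>> cabinet.readout p: /crigump_/piflog
:: zaje
>>> cabinet.inscribe p: /crigump_/widro c: dremisno
:: created
>>> cabinet.readout p: /craribre
:: heca

Answer: {craribre=heca, crigump_/, crigump_/fladrorn=cafu, crigump_/grogump=depika, crigump_/piflog=zaje, crigump_/widro=dremisno, lep=bruduz, mend=flicrast}


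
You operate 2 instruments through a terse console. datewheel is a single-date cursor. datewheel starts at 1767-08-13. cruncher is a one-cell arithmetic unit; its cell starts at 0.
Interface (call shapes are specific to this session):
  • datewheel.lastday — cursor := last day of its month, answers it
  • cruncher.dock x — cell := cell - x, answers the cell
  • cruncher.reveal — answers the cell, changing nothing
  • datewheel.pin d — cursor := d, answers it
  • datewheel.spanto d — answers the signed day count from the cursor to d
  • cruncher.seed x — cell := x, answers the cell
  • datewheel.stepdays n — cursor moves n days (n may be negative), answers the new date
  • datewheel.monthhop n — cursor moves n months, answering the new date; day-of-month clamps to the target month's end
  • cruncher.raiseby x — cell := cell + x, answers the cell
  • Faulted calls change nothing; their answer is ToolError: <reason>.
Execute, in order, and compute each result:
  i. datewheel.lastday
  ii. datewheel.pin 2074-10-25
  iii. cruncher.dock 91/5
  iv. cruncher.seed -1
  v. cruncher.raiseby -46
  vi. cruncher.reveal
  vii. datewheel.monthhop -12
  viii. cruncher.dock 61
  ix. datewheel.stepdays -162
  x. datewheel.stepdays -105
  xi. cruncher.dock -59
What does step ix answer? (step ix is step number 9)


CALL datewheel.lastday[]
RET  1767-08-31
CALL datewheel.pin[d: 2074-10-25]
RET  2074-10-25
CALL cruncher.dock[x: 91/5]
RET  -91/5
CALL cruncher.seed[x: -1]
RET  -1
CALL cruncher.raiseby[x: -46]
RET  -47
CALL cruncher.reveal[]
RET  -47
CALL datewheel.monthhop[n: -12]
RET  2073-10-25
CALL cruncher.dock[x: 61]
RET  -108
CALL datewheel.stepdays[n: -162]
RET  2073-05-16
CALL datewheel.stepdays[n: -105]
RET  2073-01-31
CALL cruncher.dock[x: -59]
RET  -49

Answer: 2073-05-16


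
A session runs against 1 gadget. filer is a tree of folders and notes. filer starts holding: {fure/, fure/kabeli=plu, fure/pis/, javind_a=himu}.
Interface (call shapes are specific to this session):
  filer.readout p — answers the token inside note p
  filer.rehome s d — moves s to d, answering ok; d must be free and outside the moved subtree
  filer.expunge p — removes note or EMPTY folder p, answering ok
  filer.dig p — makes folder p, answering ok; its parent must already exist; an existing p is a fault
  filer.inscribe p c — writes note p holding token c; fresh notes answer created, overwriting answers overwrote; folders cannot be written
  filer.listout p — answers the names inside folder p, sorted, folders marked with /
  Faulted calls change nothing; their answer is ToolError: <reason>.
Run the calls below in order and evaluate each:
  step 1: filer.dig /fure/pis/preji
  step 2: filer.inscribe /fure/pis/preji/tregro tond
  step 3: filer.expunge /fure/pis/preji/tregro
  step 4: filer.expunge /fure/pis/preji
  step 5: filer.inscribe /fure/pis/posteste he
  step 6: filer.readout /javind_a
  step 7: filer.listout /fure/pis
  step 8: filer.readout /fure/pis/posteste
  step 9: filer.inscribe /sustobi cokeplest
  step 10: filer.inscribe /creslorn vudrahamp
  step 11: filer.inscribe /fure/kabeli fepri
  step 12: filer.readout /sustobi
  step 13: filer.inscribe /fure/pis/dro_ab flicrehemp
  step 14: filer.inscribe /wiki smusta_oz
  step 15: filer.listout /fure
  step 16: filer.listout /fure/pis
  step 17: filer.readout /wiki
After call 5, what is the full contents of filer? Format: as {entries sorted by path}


Answer: {fure/, fure/kabeli=plu, fure/pis/, fure/pis/posteste=he, javind_a=himu}

Derivation:
Do: filer.dig[/fure/pis/preji]
See: ok
Do: filer.inscribe[/fure/pis/preji/tregro; tond]
See: created
Do: filer.expunge[/fure/pis/preji/tregro]
See: ok
Do: filer.expunge[/fure/pis/preji]
See: ok
Do: filer.inscribe[/fure/pis/posteste; he]
See: created
Do: filer.readout[/javind_a]
See: himu
Do: filer.listout[/fure/pis]
See: [posteste]
Do: filer.readout[/fure/pis/posteste]
See: he
Do: filer.inscribe[/sustobi; cokeplest]
See: created
Do: filer.inscribe[/creslorn; vudrahamp]
See: created
Do: filer.inscribe[/fure/kabeli; fepri]
See: overwrote
Do: filer.readout[/sustobi]
See: cokeplest
Do: filer.inscribe[/fure/pis/dro_ab; flicrehemp]
See: created
Do: filer.inscribe[/wiki; smusta_oz]
See: created
Do: filer.listout[/fure]
See: [kabeli, pis/]
Do: filer.listout[/fure/pis]
See: [dro_ab, posteste]
Do: filer.readout[/wiki]
See: smusta_oz


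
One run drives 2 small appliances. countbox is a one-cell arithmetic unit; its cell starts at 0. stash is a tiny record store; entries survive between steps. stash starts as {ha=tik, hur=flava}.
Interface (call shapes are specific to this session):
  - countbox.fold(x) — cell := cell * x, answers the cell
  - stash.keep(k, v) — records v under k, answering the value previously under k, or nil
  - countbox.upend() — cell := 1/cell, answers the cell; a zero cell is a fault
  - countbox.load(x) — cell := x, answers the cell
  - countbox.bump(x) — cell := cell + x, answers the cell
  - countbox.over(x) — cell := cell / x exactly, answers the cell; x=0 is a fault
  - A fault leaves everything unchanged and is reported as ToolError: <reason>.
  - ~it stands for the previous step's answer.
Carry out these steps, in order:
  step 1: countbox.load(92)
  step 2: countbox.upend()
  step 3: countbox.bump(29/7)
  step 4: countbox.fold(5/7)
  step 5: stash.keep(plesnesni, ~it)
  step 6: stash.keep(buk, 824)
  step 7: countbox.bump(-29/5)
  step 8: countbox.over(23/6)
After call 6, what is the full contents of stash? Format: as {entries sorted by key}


>> countbox.load(x: 92)
<< 92
>> countbox.upend()
<< 1/92
>> countbox.bump(x: 29/7)
<< 2675/644
>> countbox.fold(x: 5/7)
<< 13375/4508
>> stash.keep(k: plesnesni, v: ~it)
<< nil
>> stash.keep(k: buk, v: 824)
<< nil
>> countbox.bump(x: -29/5)
<< -63857/22540
>> countbox.over(x: 23/6)
<< -191571/259210

Answer: {buk=824, ha=tik, hur=flava, plesnesni=13375/4508}


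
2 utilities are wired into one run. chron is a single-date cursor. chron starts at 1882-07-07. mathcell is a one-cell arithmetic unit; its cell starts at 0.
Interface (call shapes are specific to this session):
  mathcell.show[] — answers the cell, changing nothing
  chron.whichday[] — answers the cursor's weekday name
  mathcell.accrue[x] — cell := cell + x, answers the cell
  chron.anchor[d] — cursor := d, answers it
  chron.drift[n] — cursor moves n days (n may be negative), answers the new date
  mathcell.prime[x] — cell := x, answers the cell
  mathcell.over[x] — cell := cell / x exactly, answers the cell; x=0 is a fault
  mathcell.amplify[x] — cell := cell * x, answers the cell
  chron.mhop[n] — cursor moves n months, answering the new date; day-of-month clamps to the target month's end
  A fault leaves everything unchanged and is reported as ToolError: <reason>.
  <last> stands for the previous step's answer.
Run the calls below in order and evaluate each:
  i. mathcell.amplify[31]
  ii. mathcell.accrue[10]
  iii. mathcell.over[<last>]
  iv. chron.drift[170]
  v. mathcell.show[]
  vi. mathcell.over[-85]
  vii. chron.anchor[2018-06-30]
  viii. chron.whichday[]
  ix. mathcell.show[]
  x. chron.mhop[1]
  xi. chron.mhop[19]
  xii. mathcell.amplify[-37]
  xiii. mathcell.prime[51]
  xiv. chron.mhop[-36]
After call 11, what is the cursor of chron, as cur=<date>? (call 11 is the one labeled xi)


-> mathcell.amplify(x=31)
<- 0
-> mathcell.accrue(x=10)
<- 10
-> mathcell.over(x=<last>)
<- 1
-> chron.drift(n=170)
<- 1882-12-24
-> mathcell.show()
<- 1
-> mathcell.over(x=-85)
<- -1/85
-> chron.anchor(d=2018-06-30)
<- 2018-06-30
-> chron.whichday()
<- Saturday
-> mathcell.show()
<- -1/85
-> chron.mhop(n=1)
<- 2018-07-30
-> chron.mhop(n=19)
<- 2020-02-29
-> mathcell.amplify(x=-37)
<- 37/85
-> mathcell.prime(x=51)
<- 51
-> chron.mhop(n=-36)
<- 2017-02-28

Answer: cur=2020-02-29


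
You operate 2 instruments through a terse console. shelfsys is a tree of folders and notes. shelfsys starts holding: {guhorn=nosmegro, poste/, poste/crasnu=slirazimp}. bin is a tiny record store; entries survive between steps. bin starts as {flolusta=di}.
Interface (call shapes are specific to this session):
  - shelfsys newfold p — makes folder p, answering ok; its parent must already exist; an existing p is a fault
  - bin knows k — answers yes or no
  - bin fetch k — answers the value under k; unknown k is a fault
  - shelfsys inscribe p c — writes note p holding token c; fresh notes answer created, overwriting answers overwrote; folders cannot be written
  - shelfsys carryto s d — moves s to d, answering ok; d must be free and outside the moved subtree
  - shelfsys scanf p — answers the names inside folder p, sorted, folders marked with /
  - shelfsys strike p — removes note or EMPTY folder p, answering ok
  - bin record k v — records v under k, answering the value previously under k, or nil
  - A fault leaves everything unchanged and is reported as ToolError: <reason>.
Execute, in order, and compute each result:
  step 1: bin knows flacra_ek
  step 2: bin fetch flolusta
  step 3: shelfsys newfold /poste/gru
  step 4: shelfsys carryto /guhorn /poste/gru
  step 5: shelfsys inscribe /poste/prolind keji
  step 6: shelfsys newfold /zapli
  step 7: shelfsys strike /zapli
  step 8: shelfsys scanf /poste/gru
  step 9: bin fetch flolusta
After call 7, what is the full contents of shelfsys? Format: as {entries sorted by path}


Answer: {guhorn=nosmegro, poste/, poste/crasnu=slirazimp, poste/gru/, poste/prolind=keji}

Derivation:
CALL bin knows[k='flacra_ek']
RET  no
CALL bin fetch[k='flolusta']
RET  di
CALL shelfsys newfold[p='/poste/gru']
RET  ok
CALL shelfsys carryto[s='/guhorn'; d='/poste/gru']
RET  ToolError: exists
CALL shelfsys inscribe[p='/poste/prolind'; c='keji']
RET  created
CALL shelfsys newfold[p='/zapli']
RET  ok
CALL shelfsys strike[p='/zapli']
RET  ok
CALL shelfsys scanf[p='/poste/gru']
RET  []
CALL bin fetch[k='flolusta']
RET  di


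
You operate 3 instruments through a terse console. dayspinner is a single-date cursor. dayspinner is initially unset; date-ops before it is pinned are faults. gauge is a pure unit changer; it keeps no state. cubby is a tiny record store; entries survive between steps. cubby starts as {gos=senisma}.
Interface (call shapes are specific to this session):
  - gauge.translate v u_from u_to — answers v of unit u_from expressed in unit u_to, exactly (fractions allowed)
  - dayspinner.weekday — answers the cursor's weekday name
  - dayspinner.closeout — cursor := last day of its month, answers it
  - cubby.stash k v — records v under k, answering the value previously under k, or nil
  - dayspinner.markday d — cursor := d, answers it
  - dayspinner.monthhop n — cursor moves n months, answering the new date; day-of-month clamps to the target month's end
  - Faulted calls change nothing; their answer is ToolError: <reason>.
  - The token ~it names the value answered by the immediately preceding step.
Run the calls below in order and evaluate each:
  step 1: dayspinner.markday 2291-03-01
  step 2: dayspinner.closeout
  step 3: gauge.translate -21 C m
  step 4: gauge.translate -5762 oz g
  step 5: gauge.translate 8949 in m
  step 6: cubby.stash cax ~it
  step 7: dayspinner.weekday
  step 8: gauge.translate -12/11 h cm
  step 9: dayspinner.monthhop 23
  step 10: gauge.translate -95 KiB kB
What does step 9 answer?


Answer: 2293-02-28

Derivation:
$ dayspinner.markday d=2291-03-01
  2291-03-01
$ dayspinner.closeout
  2291-03-31
$ gauge.translate v=-21 u_from=C u_to=m
  ToolError: incompatible units
$ gauge.translate v=-5762 u_from=oz u_to=g
  -130679961797/800000
$ gauge.translate v=8949 u_from=in u_to=m
  1136523/5000
$ cubby.stash k=cax v=~it
  nil
$ dayspinner.weekday
  Tuesday
$ gauge.translate v=-12/11 u_from=h u_to=cm
  ToolError: incompatible units
$ dayspinner.monthhop n=23
  2293-02-28
$ gauge.translate v=-95 u_from=KiB u_to=kB
  -2432/25


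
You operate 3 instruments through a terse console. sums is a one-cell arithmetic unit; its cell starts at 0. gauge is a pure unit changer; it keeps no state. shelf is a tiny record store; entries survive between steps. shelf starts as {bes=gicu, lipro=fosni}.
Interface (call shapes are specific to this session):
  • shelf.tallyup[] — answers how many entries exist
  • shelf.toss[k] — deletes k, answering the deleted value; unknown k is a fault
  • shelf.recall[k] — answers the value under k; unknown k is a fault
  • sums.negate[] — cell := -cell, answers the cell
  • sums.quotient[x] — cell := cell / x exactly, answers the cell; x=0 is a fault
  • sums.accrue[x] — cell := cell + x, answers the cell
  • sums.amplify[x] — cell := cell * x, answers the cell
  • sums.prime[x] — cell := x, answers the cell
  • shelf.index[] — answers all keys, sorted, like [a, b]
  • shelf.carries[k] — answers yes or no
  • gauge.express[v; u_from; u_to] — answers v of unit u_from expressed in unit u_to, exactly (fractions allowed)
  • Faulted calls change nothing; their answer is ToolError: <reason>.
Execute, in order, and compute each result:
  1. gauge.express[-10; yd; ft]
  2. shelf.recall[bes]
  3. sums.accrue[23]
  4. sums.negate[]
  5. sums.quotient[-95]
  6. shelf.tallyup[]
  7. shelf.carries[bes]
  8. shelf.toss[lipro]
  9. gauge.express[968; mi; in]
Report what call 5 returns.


// gauge.express(-10, yd, ft) -> -30
// shelf.recall(bes) -> gicu
// sums.accrue(23) -> 23
// sums.negate() -> -23
// sums.quotient(-95) -> 23/95
// shelf.tallyup() -> 2
// shelf.carries(bes) -> yes
// shelf.toss(lipro) -> fosni
// gauge.express(968, mi, in) -> 61332480

Answer: 23/95


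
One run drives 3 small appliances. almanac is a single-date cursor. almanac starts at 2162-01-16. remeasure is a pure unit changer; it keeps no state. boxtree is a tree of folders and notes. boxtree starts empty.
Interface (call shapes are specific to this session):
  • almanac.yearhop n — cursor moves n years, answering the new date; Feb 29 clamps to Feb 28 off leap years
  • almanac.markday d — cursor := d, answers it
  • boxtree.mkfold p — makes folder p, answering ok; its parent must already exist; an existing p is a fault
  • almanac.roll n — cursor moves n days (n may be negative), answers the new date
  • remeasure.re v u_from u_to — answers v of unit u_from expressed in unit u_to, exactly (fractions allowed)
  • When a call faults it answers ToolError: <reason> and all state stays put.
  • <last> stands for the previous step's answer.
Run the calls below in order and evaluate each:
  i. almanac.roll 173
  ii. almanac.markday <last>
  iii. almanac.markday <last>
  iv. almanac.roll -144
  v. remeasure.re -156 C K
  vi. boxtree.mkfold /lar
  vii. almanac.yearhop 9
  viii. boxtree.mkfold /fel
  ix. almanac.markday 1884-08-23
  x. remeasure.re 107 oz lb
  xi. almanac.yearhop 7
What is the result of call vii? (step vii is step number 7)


Answer: 2171-02-14

Derivation:
==> almanac.roll(n: 173)
<== 2162-07-08
==> almanac.markday(d: <last>)
<== 2162-07-08
==> almanac.markday(d: <last>)
<== 2162-07-08
==> almanac.roll(n: -144)
<== 2162-02-14
==> remeasure.re(v: -156, u_from: C, u_to: K)
<== 2343/20
==> boxtree.mkfold(p: /lar)
<== ok
==> almanac.yearhop(n: 9)
<== 2171-02-14
==> boxtree.mkfold(p: /fel)
<== ok
==> almanac.markday(d: 1884-08-23)
<== 1884-08-23
==> remeasure.re(v: 107, u_from: oz, u_to: lb)
<== 107/16
==> almanac.yearhop(n: 7)
<== 1891-08-23


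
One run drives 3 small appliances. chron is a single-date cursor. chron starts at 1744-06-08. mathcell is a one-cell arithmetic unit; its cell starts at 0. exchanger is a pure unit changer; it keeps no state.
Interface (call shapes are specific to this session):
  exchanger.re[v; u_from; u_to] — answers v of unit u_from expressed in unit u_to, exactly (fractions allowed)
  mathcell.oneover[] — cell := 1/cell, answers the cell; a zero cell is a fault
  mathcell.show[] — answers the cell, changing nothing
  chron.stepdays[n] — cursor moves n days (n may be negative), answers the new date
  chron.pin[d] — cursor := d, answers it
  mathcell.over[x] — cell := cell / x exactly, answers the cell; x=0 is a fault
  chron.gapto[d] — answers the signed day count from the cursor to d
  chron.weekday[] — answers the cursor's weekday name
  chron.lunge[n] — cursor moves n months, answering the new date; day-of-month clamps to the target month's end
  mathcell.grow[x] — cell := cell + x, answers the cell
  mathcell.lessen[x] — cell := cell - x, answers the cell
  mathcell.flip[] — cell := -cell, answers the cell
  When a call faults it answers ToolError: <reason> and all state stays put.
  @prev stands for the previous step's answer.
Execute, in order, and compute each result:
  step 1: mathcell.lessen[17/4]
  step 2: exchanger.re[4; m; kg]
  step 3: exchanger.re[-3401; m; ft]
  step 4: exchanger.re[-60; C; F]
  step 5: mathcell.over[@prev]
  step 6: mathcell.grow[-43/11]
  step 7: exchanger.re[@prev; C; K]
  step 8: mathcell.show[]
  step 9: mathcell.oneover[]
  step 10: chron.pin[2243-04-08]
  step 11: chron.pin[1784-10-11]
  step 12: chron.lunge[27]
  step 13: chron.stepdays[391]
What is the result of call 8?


Answer: -12885/3344

Derivation:
% lessen x: 17/4
= -17/4
% re v: 4 u_from: m u_to: kg
= ToolError: incompatible units
% re v: -3401 u_from: m u_to: ft
= -4251250/381
% re v: -60 u_from: C u_to: F
= -76
% over x: @prev
= 17/304
% grow x: -43/11
= -12885/3344
% re v: @prev u_from: C u_to: K
= 4502643/16720
% show
= -12885/3344
% oneover
= -3344/12885
% pin d: 2243-04-08
= 2243-04-08
% pin d: 1784-10-11
= 1784-10-11
% lunge n: 27
= 1787-01-11
% stepdays n: 391
= 1788-02-06


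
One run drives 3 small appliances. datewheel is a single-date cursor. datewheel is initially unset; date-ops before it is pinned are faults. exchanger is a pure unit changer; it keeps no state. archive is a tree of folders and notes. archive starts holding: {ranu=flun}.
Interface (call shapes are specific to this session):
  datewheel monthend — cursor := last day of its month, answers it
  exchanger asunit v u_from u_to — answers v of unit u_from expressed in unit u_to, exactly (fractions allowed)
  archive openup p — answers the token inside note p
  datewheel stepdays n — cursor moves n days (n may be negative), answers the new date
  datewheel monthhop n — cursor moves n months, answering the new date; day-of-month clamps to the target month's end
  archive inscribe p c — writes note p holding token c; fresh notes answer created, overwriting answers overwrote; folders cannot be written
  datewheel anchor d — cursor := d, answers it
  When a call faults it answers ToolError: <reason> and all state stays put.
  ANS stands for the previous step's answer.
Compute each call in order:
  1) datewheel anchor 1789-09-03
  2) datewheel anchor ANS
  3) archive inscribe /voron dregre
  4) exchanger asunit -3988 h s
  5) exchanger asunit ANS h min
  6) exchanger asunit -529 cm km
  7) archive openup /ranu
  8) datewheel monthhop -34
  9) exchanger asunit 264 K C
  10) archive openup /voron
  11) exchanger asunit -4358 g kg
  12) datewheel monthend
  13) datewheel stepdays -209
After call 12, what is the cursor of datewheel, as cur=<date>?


-> datewheel anchor(d: 1789-09-03)
<- 1789-09-03
-> datewheel anchor(d: ANS)
<- 1789-09-03
-> archive inscribe(p: /voron, c: dregre)
<- created
-> exchanger asunit(v: -3988, u_from: h, u_to: s)
<- -14356800
-> exchanger asunit(v: ANS, u_from: h, u_to: min)
<- -861408000
-> exchanger asunit(v: -529, u_from: cm, u_to: km)
<- -529/100000
-> archive openup(p: /ranu)
<- flun
-> datewheel monthhop(n: -34)
<- 1786-11-03
-> exchanger asunit(v: 264, u_from: K, u_to: C)
<- -183/20
-> archive openup(p: /voron)
<- dregre
-> exchanger asunit(v: -4358, u_from: g, u_to: kg)
<- -2179/500
-> datewheel monthend()
<- 1786-11-30
-> datewheel stepdays(n: -209)
<- 1786-05-05

Answer: cur=1786-11-30
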